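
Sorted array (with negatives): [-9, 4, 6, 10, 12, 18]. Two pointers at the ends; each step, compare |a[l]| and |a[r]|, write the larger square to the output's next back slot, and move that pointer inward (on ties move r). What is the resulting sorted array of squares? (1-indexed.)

[16, 36, 81, 100, 144, 324]

[1,6] |-9|<=|18| out[6]=324 → r--
[1,5] |-9|<=|12| out[5]=144 → r--
[1,4] |-9|<=|10| out[4]=100 → r--
[1,3] |-9|>|6| out[3]=81 → l++
[2,3] |4|<=|6| out[2]=36 → r--
[2,2] |4|<=|4| out[1]=16 → r--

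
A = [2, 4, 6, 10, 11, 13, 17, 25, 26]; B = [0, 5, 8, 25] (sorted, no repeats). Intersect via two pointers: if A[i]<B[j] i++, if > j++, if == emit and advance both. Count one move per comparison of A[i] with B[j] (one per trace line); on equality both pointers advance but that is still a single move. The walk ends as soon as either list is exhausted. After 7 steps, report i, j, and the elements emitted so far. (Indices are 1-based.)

i=5, j=4, emitted=[]

[i=1,j=1] 2>0 → j++
[i=1,j=2] 2<5 → i++
[i=2,j=2] 4<5 → i++
[i=3,j=2] 6>5 → j++
[i=3,j=3] 6<8 → i++
[i=4,j=3] 10>8 → j++
[i=4,j=4] 10<25 → i++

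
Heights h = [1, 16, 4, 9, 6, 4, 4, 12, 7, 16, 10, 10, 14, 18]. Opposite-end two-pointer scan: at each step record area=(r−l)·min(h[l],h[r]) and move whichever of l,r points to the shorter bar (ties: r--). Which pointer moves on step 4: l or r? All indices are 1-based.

l=1 r=14: min(1,18)*13=13 best=13 *, l++
l=2 r=14: min(16,18)*12=192 best=192 *, l++
l=3 r=14: min(4,18)*11=44 best=192, l++
l=4 r=14: min(9,18)*10=90 best=192, l++

l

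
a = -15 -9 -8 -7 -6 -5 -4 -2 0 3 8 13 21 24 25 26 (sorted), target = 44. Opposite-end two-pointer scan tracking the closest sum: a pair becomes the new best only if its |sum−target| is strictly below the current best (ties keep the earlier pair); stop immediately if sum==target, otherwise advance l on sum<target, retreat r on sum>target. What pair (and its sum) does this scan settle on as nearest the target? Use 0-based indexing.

pair (21, 24) with sum 45 (|Δ|=1)

l=0 r=15: -15+26=11 d=33 *, l++
l=1 r=15: -9+26=17 d=27 *, l++
l=2 r=15: -8+26=18 d=26 *, l++
l=3 r=15: -7+26=19 d=25 *, l++
l=4 r=15: -6+26=20 d=24 *, l++
l=5 r=15: -5+26=21 d=23 *, l++
l=6 r=15: -4+26=22 d=22 *, l++
l=7 r=15: -2+26=24 d=20 *, l++
l=8 r=15: 0+26=26 d=18 *, l++
l=9 r=15: 3+26=29 d=15 *, l++
l=10 r=15: 8+26=34 d=10 *, l++
l=11 r=15: 13+26=39 d=5 *, l++
l=12 r=15: 21+26=47 d=3 *, r--
l=12 r=14: 21+25=46 d=2 *, r--
l=12 r=13: 21+24=45 d=1 *, r--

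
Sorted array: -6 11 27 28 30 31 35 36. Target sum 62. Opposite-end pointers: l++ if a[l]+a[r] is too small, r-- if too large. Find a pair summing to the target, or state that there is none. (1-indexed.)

(27, 35)

l=1 r=8: -6+36=30 <62, l++
l=2 r=8: 11+36=47 <62, l++
l=3 r=8: 27+36=63 >62, r--
l=3 r=7: 27+35=62, found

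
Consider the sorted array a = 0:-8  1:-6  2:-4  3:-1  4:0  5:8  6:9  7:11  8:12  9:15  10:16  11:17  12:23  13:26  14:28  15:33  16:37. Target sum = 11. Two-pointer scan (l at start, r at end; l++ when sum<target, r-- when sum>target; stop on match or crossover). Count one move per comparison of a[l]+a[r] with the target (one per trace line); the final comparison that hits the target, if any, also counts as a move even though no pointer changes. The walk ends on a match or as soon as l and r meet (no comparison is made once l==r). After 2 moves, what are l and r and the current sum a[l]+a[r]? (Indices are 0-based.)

[0,16] -8+37=29 >11 → r--
[0,15] -8+33=25 >11 → r--

l=0, r=14, sum=20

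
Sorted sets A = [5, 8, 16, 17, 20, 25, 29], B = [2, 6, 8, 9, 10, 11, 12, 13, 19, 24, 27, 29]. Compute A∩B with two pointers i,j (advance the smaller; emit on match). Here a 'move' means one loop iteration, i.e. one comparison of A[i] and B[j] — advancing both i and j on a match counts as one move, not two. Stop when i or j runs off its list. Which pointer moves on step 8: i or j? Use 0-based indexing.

j

i=0 j=0: 5>2, j++
i=0 j=1: 5<6, i++
i=1 j=1: 8>6, j++
i=1 j=2: 8==8 emit, i++,j++
i=2 j=3: 16>9, j++
i=2 j=4: 16>10, j++
i=2 j=5: 16>11, j++
i=2 j=6: 16>12, j++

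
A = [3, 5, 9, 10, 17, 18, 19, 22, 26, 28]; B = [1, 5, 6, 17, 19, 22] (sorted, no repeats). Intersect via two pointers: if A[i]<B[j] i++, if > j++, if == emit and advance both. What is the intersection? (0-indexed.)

[i=0,j=0] 3>1 → j++
[i=0,j=1] 3<5 → i++
[i=1,j=1] 5==5 emit → i++,j++
[i=2,j=2] 9>6 → j++
[i=2,j=3] 9<17 → i++
[i=3,j=3] 10<17 → i++
[i=4,j=3] 17==17 emit → i++,j++
[i=5,j=4] 18<19 → i++
[i=6,j=4] 19==19 emit → i++,j++
[i=7,j=5] 22==22 emit → i++,j++

intersection = [5, 17, 19, 22]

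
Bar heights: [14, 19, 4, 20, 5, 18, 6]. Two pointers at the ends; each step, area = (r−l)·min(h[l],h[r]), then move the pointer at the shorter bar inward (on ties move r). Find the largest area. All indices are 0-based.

max area = 72

l=0 r=6: min(14,6)*6=36 best=36 *, r--
l=0 r=5: min(14,18)*5=70 best=70 *, l++
l=1 r=5: min(19,18)*4=72 best=72 *, r--
l=1 r=4: min(19,5)*3=15 best=72, r--
l=1 r=3: min(19,20)*2=38 best=72, l++
l=2 r=3: min(4,20)*1=4 best=72, l++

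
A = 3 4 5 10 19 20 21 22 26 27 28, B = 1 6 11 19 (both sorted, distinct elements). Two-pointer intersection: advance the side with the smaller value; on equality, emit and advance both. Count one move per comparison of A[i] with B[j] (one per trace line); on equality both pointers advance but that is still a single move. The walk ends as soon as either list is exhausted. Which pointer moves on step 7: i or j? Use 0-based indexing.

j

i=0 j=0: 3>1, j++
i=0 j=1: 3<6, i++
i=1 j=1: 4<6, i++
i=2 j=1: 5<6, i++
i=3 j=1: 10>6, j++
i=3 j=2: 10<11, i++
i=4 j=2: 19>11, j++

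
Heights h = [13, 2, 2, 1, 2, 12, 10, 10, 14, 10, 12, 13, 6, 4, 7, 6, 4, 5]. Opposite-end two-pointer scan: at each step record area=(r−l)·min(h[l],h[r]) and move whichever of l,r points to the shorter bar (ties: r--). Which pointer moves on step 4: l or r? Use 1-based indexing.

r

[1,18] min(13,5)*17=85 best=85 * → r--
[1,17] min(13,4)*16=64 best=85 → r--
[1,16] min(13,6)*15=90 best=90 * → r--
[1,15] min(13,7)*14=98 best=98 * → r--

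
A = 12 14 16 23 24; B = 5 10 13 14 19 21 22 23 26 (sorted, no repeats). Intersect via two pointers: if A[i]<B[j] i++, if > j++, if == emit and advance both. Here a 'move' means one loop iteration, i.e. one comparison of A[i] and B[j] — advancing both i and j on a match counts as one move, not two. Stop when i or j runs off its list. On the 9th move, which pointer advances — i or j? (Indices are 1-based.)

[i=1,j=1] 12>5 → j++
[i=1,j=2] 12>10 → j++
[i=1,j=3] 12<13 → i++
[i=2,j=3] 14>13 → j++
[i=2,j=4] 14==14 emit → i++,j++
[i=3,j=5] 16<19 → i++
[i=4,j=5] 23>19 → j++
[i=4,j=6] 23>21 → j++
[i=4,j=7] 23>22 → j++

j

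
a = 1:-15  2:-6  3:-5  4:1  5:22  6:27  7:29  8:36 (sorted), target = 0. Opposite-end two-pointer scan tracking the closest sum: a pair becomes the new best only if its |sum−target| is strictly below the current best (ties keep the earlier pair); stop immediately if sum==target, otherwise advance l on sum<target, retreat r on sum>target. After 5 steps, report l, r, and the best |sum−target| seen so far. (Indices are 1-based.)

l=2, r=4, best |Δ|=7

[1,8] -15+36=21 d=21 * → r--
[1,7] -15+29=14 d=14 * → r--
[1,6] -15+27=12 d=12 * → r--
[1,5] -15+22=7 d=7 * → r--
[1,4] -15+1=-14 d=14 → l++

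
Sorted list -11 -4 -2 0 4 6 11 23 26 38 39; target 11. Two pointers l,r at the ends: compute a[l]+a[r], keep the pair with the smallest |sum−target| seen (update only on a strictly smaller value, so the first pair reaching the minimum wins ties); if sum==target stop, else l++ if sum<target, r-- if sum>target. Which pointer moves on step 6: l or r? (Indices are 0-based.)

l=0 r=10: -11+39=28 d=17 *, r--
l=0 r=9: -11+38=27 d=16 *, r--
l=0 r=8: -11+26=15 d=4 *, r--
l=0 r=7: -11+23=12 d=1 *, r--
l=0 r=6: -11+11=0 d=11, l++
l=1 r=6: -4+11=7 d=4, l++

l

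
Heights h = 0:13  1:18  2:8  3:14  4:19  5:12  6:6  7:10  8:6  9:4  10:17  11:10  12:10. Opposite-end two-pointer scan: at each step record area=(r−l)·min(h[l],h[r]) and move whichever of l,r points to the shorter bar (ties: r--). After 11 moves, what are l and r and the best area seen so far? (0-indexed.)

l=3, r=4, best area=153

l=0 r=12: min(13,10)*12=120 best=120 *, r--
l=0 r=11: min(13,10)*11=110 best=120, r--
l=0 r=10: min(13,17)*10=130 best=130 *, l++
l=1 r=10: min(18,17)*9=153 best=153 *, r--
l=1 r=9: min(18,4)*8=32 best=153, r--
l=1 r=8: min(18,6)*7=42 best=153, r--
l=1 r=7: min(18,10)*6=60 best=153, r--
l=1 r=6: min(18,6)*5=30 best=153, r--
l=1 r=5: min(18,12)*4=48 best=153, r--
l=1 r=4: min(18,19)*3=54 best=153, l++
l=2 r=4: min(8,19)*2=16 best=153, l++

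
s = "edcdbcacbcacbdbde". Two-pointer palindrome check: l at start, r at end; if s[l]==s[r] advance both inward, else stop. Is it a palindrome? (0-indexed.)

not a palindrome (mismatch at 2,14)

l=0 r=16: 'e'=='e', l++,r--
l=1 r=15: 'd'=='d', l++,r--
l=2 r=14: 'c'!='b', stop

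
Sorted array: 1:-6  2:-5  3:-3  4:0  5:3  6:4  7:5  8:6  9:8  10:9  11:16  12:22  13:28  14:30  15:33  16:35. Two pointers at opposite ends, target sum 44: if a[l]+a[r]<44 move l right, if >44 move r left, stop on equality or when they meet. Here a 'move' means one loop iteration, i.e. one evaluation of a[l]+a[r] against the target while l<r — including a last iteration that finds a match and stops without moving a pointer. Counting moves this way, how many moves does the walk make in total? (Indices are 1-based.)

l=1 r=16: -6+35=29 <44, l++
l=2 r=16: -5+35=30 <44, l++
l=3 r=16: -3+35=32 <44, l++
l=4 r=16: 0+35=35 <44, l++
l=5 r=16: 3+35=38 <44, l++
l=6 r=16: 4+35=39 <44, l++
l=7 r=16: 5+35=40 <44, l++
l=8 r=16: 6+35=41 <44, l++
l=9 r=16: 8+35=43 <44, l++
l=10 r=16: 9+35=44, found

10 moves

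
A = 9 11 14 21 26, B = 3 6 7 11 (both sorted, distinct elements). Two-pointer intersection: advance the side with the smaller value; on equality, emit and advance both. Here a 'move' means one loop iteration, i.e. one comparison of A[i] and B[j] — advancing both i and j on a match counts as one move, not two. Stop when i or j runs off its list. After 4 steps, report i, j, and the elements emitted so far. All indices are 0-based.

[i=0,j=0] 9>3 → j++
[i=0,j=1] 9>6 → j++
[i=0,j=2] 9>7 → j++
[i=0,j=3] 9<11 → i++

i=1, j=3, emitted=[]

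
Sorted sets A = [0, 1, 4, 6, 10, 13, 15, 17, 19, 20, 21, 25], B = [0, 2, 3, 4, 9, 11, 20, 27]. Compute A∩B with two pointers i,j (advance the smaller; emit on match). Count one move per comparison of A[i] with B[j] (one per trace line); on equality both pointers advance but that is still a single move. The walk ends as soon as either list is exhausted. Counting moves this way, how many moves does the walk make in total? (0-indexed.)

16 moves

i=0 j=0: 0==0 emit, i++,j++
i=1 j=1: 1<2, i++
i=2 j=1: 4>2, j++
i=2 j=2: 4>3, j++
i=2 j=3: 4==4 emit, i++,j++
i=3 j=4: 6<9, i++
i=4 j=4: 10>9, j++
i=4 j=5: 10<11, i++
i=5 j=5: 13>11, j++
i=5 j=6: 13<20, i++
i=6 j=6: 15<20, i++
i=7 j=6: 17<20, i++
i=8 j=6: 19<20, i++
i=9 j=6: 20==20 emit, i++,j++
i=10 j=7: 21<27, i++
i=11 j=7: 25<27, i++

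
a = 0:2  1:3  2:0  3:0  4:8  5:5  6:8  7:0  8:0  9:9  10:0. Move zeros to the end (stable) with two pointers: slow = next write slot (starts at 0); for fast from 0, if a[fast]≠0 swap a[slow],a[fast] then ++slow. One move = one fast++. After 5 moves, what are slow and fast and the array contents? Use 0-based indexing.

slow=3, fast=5, a=[2, 3, 8, 0, 0, 5, 8, 0, 0, 9, 0]

(s=0,f=0) a[fast]=2≠0 swap→a[0]=2 → slow++,fast++
(s=1,f=1) a[fast]=3≠0 swap→a[1]=3 → slow++,fast++
(s=2,f=2) a[fast]=0 → fast++
(s=2,f=3) a[fast]=0 → fast++
(s=2,f=4) a[fast]=8≠0 swap→a[2]=8 → slow++,fast++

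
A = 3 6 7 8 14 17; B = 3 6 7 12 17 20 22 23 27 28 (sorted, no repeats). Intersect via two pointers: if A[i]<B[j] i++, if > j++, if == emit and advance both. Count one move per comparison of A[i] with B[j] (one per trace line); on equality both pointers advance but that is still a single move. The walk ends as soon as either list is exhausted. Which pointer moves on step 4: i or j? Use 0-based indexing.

i

[i=0,j=0] 3==3 emit → i++,j++
[i=1,j=1] 6==6 emit → i++,j++
[i=2,j=2] 7==7 emit → i++,j++
[i=3,j=3] 8<12 → i++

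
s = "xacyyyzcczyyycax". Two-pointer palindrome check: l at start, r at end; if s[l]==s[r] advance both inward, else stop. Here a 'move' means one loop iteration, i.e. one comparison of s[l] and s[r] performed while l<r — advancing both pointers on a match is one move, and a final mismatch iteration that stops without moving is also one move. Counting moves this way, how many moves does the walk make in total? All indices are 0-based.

[0,15] 'x'=='x' → l++,r--
[1,14] 'a'=='a' → l++,r--
[2,13] 'c'=='c' → l++,r--
[3,12] 'y'=='y' → l++,r--
[4,11] 'y'=='y' → l++,r--
[5,10] 'y'=='y' → l++,r--
[6,9] 'z'=='z' → l++,r--
[7,8] 'c'=='c' → l++,r--

8 moves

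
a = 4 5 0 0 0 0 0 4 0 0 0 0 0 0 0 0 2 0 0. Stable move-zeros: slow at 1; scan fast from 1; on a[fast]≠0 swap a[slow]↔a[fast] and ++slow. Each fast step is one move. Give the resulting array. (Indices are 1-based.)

slow=1 fast=1: a[fast]=4≠0 swap→a[1]=4, slow++,fast++
slow=2 fast=2: a[fast]=5≠0 swap→a[2]=5, slow++,fast++
slow=3 fast=3: a[fast]=0, fast++
slow=3 fast=4: a[fast]=0, fast++
slow=3 fast=5: a[fast]=0, fast++
slow=3 fast=6: a[fast]=0, fast++
slow=3 fast=7: a[fast]=0, fast++
slow=3 fast=8: a[fast]=4≠0 swap→a[3]=4, slow++,fast++
slow=4 fast=9: a[fast]=0, fast++
slow=4 fast=10: a[fast]=0, fast++
slow=4 fast=11: a[fast]=0, fast++
slow=4 fast=12: a[fast]=0, fast++
slow=4 fast=13: a[fast]=0, fast++
slow=4 fast=14: a[fast]=0, fast++
slow=4 fast=15: a[fast]=0, fast++
slow=4 fast=16: a[fast]=0, fast++
slow=4 fast=17: a[fast]=2≠0 swap→a[4]=2, slow++,fast++
slow=5 fast=18: a[fast]=0, fast++
slow=5 fast=19: a[fast]=0, fast++

[4, 5, 4, 2, 0, 0, 0, 0, 0, 0, 0, 0, 0, 0, 0, 0, 0, 0, 0]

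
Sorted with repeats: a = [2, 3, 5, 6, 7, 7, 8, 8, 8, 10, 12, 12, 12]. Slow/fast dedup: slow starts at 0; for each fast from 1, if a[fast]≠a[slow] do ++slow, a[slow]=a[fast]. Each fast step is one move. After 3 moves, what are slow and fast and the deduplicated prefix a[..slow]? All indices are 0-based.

(s=0,f=1) a[fast]=3≠a[slow]=2 write a[1]=3 → slow++,fast++
(s=1,f=2) a[fast]=5≠a[slow]=3 write a[2]=5 → slow++,fast++
(s=2,f=3) a[fast]=6≠a[slow]=5 write a[3]=6 → slow++,fast++

slow=3, fast=4, prefix=[2, 3, 5, 6]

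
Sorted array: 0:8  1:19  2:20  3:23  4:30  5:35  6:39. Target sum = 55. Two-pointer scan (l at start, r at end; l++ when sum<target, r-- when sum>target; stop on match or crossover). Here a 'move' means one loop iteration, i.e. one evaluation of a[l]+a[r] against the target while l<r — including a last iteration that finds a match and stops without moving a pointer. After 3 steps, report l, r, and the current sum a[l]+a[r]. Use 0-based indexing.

[0,6] 8+39=47 <55 → l++
[1,6] 19+39=58 >55 → r--
[1,5] 19+35=54 <55 → l++

l=2, r=5, sum=55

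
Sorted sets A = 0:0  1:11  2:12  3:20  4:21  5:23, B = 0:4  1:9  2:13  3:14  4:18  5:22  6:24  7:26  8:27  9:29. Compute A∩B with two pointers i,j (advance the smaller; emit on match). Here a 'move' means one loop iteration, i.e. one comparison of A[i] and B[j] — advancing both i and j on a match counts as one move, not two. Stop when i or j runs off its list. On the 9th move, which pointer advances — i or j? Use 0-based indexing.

i=0 j=0: 0<4, i++
i=1 j=0: 11>4, j++
i=1 j=1: 11>9, j++
i=1 j=2: 11<13, i++
i=2 j=2: 12<13, i++
i=3 j=2: 20>13, j++
i=3 j=3: 20>14, j++
i=3 j=4: 20>18, j++
i=3 j=5: 20<22, i++

i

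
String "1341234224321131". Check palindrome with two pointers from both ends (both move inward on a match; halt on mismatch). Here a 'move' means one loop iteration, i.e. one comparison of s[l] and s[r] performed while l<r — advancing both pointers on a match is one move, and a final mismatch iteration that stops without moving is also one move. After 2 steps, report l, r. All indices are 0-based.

l=0 r=15: '1'=='1', l++,r--
l=1 r=14: '3'=='3', l++,r--

l=2, r=13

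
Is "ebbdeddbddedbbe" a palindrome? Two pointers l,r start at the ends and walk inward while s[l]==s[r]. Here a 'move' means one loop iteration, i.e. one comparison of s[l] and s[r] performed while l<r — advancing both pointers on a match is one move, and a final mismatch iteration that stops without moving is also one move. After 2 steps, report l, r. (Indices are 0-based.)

l=0 r=14: 'e'=='e', l++,r--
l=1 r=13: 'b'=='b', l++,r--

l=2, r=12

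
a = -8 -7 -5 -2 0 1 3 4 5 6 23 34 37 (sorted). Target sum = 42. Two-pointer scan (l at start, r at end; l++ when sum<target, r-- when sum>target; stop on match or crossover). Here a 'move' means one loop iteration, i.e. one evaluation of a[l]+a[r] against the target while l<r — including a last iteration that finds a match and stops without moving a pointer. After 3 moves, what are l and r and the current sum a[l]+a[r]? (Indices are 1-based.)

l=1 r=13: -8+37=29 <42, l++
l=2 r=13: -7+37=30 <42, l++
l=3 r=13: -5+37=32 <42, l++

l=4, r=13, sum=35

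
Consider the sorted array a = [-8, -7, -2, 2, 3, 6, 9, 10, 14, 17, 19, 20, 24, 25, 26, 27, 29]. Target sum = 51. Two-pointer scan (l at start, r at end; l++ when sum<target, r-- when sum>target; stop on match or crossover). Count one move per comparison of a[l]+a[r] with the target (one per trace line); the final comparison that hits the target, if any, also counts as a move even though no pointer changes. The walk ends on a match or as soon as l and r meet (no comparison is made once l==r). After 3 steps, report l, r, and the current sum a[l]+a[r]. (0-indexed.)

l=3, r=16, sum=31

[0,16] -8+29=21 <51 → l++
[1,16] -7+29=22 <51 → l++
[2,16] -2+29=27 <51 → l++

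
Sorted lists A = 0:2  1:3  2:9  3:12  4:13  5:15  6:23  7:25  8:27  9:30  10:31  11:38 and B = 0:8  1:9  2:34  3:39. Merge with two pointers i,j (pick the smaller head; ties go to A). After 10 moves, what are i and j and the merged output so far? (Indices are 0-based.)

i=8, j=2, merged so far=[2, 3, 8, 9, 9, 12, 13, 15, 23, 25]

[i=0,j=0] A[i]=2<=B[j]=8 take 2 → i++
[i=1,j=0] A[i]=3<=B[j]=8 take 3 → i++
[i=2,j=0] A[i]=9>B[j]=8 take 8 → j++
[i=2,j=1] A[i]=9<=B[j]=9 take 9 → i++
[i=3,j=1] A[i]=12>B[j]=9 take 9 → j++
[i=3,j=2] A[i]=12<=B[j]=34 take 12 → i++
[i=4,j=2] A[i]=13<=B[j]=34 take 13 → i++
[i=5,j=2] A[i]=15<=B[j]=34 take 15 → i++
[i=6,j=2] A[i]=23<=B[j]=34 take 23 → i++
[i=7,j=2] A[i]=25<=B[j]=34 take 25 → i++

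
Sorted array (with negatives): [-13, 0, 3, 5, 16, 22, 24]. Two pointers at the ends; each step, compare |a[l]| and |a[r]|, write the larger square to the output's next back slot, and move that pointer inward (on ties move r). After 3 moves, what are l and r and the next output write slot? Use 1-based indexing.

l=1 r=7: |-13|<=|24| out[7]=576, r--
l=1 r=6: |-13|<=|22| out[6]=484, r--
l=1 r=5: |-13|<=|16| out[5]=256, r--

l=1, r=4, next write slot=4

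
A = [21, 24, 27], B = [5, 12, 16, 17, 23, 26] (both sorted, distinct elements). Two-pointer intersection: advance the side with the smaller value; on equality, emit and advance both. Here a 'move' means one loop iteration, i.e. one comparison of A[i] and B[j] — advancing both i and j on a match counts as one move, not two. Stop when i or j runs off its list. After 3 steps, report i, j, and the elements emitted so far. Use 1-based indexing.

i=1, j=4, emitted=[]

i=1 j=1: 21>5, j++
i=1 j=2: 21>12, j++
i=1 j=3: 21>16, j++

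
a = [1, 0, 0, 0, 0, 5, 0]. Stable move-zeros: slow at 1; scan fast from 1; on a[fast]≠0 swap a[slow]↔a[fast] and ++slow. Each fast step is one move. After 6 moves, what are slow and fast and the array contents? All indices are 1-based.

(s=1,f=1) a[fast]=1≠0 swap→a[1]=1 → slow++,fast++
(s=2,f=2) a[fast]=0 → fast++
(s=2,f=3) a[fast]=0 → fast++
(s=2,f=4) a[fast]=0 → fast++
(s=2,f=5) a[fast]=0 → fast++
(s=2,f=6) a[fast]=5≠0 swap→a[2]=5 → slow++,fast++

slow=3, fast=7, a=[1, 5, 0, 0, 0, 0, 0]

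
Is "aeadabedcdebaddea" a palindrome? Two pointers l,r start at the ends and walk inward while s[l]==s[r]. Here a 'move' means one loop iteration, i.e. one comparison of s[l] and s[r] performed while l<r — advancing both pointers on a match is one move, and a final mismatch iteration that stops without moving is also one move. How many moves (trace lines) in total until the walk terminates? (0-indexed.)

3 moves

[0,16] 'a'=='a' → l++,r--
[1,15] 'e'=='e' → l++,r--
[2,14] 'a'!='d' → stop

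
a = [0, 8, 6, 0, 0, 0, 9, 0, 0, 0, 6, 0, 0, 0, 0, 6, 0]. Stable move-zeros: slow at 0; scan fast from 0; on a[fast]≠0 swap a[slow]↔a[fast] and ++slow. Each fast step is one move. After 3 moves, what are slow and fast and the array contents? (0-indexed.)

slow=2, fast=3, a=[8, 6, 0, 0, 0, 0, 9, 0, 0, 0, 6, 0, 0, 0, 0, 6, 0]

slow=0 fast=0: a[fast]=0, fast++
slow=0 fast=1: a[fast]=8≠0 swap→a[0]=8, slow++,fast++
slow=1 fast=2: a[fast]=6≠0 swap→a[1]=6, slow++,fast++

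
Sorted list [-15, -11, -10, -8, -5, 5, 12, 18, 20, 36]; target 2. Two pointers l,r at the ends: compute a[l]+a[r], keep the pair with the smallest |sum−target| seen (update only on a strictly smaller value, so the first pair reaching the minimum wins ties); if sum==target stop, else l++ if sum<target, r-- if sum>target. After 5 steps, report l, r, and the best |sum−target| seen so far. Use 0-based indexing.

l=0 r=9: -15+36=21 d=19 *, r--
l=0 r=8: -15+20=5 d=3 *, r--
l=0 r=7: -15+18=3 d=1 *, r--
l=0 r=6: -15+12=-3 d=5, l++
l=1 r=6: -11+12=1 d=1, l++

l=2, r=6, best |Δ|=1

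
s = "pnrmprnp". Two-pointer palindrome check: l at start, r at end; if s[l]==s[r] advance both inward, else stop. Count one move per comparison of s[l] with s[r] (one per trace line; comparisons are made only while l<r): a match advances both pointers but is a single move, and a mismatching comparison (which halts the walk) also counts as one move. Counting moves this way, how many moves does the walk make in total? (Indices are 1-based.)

4 moves

l=1 r=8: 'p'=='p', l++,r--
l=2 r=7: 'n'=='n', l++,r--
l=3 r=6: 'r'=='r', l++,r--
l=4 r=5: 'm'!='p', stop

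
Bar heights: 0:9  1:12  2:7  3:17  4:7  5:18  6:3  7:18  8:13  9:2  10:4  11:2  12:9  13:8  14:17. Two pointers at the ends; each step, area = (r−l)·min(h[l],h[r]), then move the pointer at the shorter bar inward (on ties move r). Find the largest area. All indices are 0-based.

[0,14] min(9,17)*14=126 best=126 * → l++
[1,14] min(12,17)*13=156 best=156 * → l++
[2,14] min(7,17)*12=84 best=156 → l++
[3,14] min(17,17)*11=187 best=187 * → r--
[3,13] min(17,8)*10=80 best=187 → r--
[3,12] min(17,9)*9=81 best=187 → r--
[3,11] min(17,2)*8=16 best=187 → r--
[3,10] min(17,4)*7=28 best=187 → r--
[3,9] min(17,2)*6=12 best=187 → r--
[3,8] min(17,13)*5=65 best=187 → r--
[3,7] min(17,18)*4=68 best=187 → l++
[4,7] min(7,18)*3=21 best=187 → l++
[5,7] min(18,18)*2=36 best=187 → r--
[5,6] min(18,3)*1=3 best=187 → r--

max area = 187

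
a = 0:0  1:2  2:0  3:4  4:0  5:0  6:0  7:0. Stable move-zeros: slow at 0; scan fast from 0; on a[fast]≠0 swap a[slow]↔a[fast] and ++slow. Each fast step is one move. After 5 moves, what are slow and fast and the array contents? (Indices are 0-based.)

slow=0 fast=0: a[fast]=0, fast++
slow=0 fast=1: a[fast]=2≠0 swap→a[0]=2, slow++,fast++
slow=1 fast=2: a[fast]=0, fast++
slow=1 fast=3: a[fast]=4≠0 swap→a[1]=4, slow++,fast++
slow=2 fast=4: a[fast]=0, fast++

slow=2, fast=5, a=[2, 4, 0, 0, 0, 0, 0, 0]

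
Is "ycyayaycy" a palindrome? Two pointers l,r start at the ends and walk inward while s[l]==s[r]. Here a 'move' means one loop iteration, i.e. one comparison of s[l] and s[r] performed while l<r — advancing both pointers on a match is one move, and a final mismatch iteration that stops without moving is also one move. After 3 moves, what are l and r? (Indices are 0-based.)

l=3, r=5

l=0 r=8: 'y'=='y', l++,r--
l=1 r=7: 'c'=='c', l++,r--
l=2 r=6: 'y'=='y', l++,r--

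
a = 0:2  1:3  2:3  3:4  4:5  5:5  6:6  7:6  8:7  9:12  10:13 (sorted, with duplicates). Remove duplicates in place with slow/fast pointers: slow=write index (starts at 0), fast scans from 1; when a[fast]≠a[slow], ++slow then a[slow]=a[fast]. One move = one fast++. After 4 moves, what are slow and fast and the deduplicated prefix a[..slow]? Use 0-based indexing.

(s=0,f=1) a[fast]=3≠a[slow]=2 write a[1]=3 → slow++,fast++
(s=1,f=2) a[fast]=3=a[slow] dup → fast++
(s=1,f=3) a[fast]=4≠a[slow]=3 write a[2]=4 → slow++,fast++
(s=2,f=4) a[fast]=5≠a[slow]=4 write a[3]=5 → slow++,fast++

slow=3, fast=5, prefix=[2, 3, 4, 5]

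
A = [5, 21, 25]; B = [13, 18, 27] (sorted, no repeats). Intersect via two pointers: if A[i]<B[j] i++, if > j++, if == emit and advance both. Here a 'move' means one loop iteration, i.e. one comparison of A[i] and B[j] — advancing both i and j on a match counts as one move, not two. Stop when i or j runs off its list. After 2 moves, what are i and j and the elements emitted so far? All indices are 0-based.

i=0 j=0: 5<13, i++
i=1 j=0: 21>13, j++

i=1, j=1, emitted=[]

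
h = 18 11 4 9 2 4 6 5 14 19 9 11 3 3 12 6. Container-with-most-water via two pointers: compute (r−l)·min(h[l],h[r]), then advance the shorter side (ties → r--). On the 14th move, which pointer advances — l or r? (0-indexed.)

[0,15] min(18,6)*15=90 best=90 * → r--
[0,14] min(18,12)*14=168 best=168 * → r--
[0,13] min(18,3)*13=39 best=168 → r--
[0,12] min(18,3)*12=36 best=168 → r--
[0,11] min(18,11)*11=121 best=168 → r--
[0,10] min(18,9)*10=90 best=168 → r--
[0,9] min(18,19)*9=162 best=168 → l++
[1,9] min(11,19)*8=88 best=168 → l++
[2,9] min(4,19)*7=28 best=168 → l++
[3,9] min(9,19)*6=54 best=168 → l++
[4,9] min(2,19)*5=10 best=168 → l++
[5,9] min(4,19)*4=16 best=168 → l++
[6,9] min(6,19)*3=18 best=168 → l++
[7,9] min(5,19)*2=10 best=168 → l++

l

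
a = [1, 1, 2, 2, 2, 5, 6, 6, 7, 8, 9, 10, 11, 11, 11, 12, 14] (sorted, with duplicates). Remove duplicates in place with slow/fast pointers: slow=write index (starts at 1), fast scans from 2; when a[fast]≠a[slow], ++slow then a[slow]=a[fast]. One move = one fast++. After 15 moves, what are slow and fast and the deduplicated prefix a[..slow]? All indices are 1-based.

slow=10, fast=17, prefix=[1, 2, 5, 6, 7, 8, 9, 10, 11, 12]

(s=1,f=2) a[fast]=1=a[slow] dup → fast++
(s=1,f=3) a[fast]=2≠a[slow]=1 write a[2]=2 → slow++,fast++
(s=2,f=4) a[fast]=2=a[slow] dup → fast++
(s=2,f=5) a[fast]=2=a[slow] dup → fast++
(s=2,f=6) a[fast]=5≠a[slow]=2 write a[3]=5 → slow++,fast++
(s=3,f=7) a[fast]=6≠a[slow]=5 write a[4]=6 → slow++,fast++
(s=4,f=8) a[fast]=6=a[slow] dup → fast++
(s=4,f=9) a[fast]=7≠a[slow]=6 write a[5]=7 → slow++,fast++
(s=5,f=10) a[fast]=8≠a[slow]=7 write a[6]=8 → slow++,fast++
(s=6,f=11) a[fast]=9≠a[slow]=8 write a[7]=9 → slow++,fast++
(s=7,f=12) a[fast]=10≠a[slow]=9 write a[8]=10 → slow++,fast++
(s=8,f=13) a[fast]=11≠a[slow]=10 write a[9]=11 → slow++,fast++
(s=9,f=14) a[fast]=11=a[slow] dup → fast++
(s=9,f=15) a[fast]=11=a[slow] dup → fast++
(s=9,f=16) a[fast]=12≠a[slow]=11 write a[10]=12 → slow++,fast++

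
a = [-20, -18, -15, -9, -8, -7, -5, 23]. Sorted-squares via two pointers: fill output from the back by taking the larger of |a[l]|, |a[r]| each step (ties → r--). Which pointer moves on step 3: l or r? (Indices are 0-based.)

l

[0,7] |-20|<=|23| out[7]=529 → r--
[0,6] |-20|>|-5| out[6]=400 → l++
[1,6] |-18|>|-5| out[5]=324 → l++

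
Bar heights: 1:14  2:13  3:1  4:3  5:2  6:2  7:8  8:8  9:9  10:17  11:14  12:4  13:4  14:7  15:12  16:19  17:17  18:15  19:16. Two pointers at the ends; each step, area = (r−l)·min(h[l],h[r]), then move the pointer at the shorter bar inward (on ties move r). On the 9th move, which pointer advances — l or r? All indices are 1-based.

l

[1,19] min(14,16)*18=252 best=252 * → l++
[2,19] min(13,16)*17=221 best=252 → l++
[3,19] min(1,16)*16=16 best=252 → l++
[4,19] min(3,16)*15=45 best=252 → l++
[5,19] min(2,16)*14=28 best=252 → l++
[6,19] min(2,16)*13=26 best=252 → l++
[7,19] min(8,16)*12=96 best=252 → l++
[8,19] min(8,16)*11=88 best=252 → l++
[9,19] min(9,16)*10=90 best=252 → l++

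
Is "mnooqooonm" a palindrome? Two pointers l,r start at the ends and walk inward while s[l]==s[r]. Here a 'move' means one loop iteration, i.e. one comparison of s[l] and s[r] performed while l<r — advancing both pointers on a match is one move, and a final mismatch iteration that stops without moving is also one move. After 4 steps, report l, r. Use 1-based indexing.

l=5, r=6

l=1 r=10: 'm'=='m', l++,r--
l=2 r=9: 'n'=='n', l++,r--
l=3 r=8: 'o'=='o', l++,r--
l=4 r=7: 'o'=='o', l++,r--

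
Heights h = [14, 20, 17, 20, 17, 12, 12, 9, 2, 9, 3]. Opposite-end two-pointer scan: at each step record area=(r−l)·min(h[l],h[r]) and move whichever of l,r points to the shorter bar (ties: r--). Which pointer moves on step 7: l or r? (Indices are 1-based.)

l

[1,11] min(14,3)*10=30 best=30 * → r--
[1,10] min(14,9)*9=81 best=81 * → r--
[1,9] min(14,2)*8=16 best=81 → r--
[1,8] min(14,9)*7=63 best=81 → r--
[1,7] min(14,12)*6=72 best=81 → r--
[1,6] min(14,12)*5=60 best=81 → r--
[1,5] min(14,17)*4=56 best=81 → l++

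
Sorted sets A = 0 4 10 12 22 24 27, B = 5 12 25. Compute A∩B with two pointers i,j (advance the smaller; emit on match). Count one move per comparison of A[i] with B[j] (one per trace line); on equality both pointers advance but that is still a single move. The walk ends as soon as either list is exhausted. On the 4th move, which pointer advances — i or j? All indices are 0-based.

[i=0,j=0] 0<5 → i++
[i=1,j=0] 4<5 → i++
[i=2,j=0] 10>5 → j++
[i=2,j=1] 10<12 → i++

i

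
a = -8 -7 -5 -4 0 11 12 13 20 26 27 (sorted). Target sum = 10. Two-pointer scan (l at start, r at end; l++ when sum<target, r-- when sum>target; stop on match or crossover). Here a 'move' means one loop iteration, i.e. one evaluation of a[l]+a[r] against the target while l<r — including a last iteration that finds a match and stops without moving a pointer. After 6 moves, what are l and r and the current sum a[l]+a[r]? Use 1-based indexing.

[1,11] -8+27=19 >10 → r--
[1,10] -8+26=18 >10 → r--
[1,9] -8+20=12 >10 → r--
[1,8] -8+13=5 <10 → l++
[2,8] -7+13=6 <10 → l++
[3,8] -5+13=8 <10 → l++

l=4, r=8, sum=9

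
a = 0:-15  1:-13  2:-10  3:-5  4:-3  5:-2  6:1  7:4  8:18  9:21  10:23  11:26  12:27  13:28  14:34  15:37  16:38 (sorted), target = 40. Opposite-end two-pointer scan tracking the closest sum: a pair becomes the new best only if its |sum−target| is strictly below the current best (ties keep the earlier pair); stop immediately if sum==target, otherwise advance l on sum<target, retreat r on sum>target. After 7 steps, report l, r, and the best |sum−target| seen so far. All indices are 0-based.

l=7, r=16, best |Δ|=1

l=0 r=16: -15+38=23 d=17 *, l++
l=1 r=16: -13+38=25 d=15 *, l++
l=2 r=16: -10+38=28 d=12 *, l++
l=3 r=16: -5+38=33 d=7 *, l++
l=4 r=16: -3+38=35 d=5 *, l++
l=5 r=16: -2+38=36 d=4 *, l++
l=6 r=16: 1+38=39 d=1 *, l++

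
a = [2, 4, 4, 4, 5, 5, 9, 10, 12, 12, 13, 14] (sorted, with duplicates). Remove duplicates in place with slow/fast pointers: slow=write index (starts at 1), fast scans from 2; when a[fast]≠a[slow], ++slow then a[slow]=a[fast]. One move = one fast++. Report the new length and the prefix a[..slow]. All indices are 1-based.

length 8; prefix = [2, 4, 5, 9, 10, 12, 13, 14]

slow=1 fast=2: a[fast]=4≠a[slow]=2 write a[2]=4, slow++,fast++
slow=2 fast=3: a[fast]=4=a[slow] dup, fast++
slow=2 fast=4: a[fast]=4=a[slow] dup, fast++
slow=2 fast=5: a[fast]=5≠a[slow]=4 write a[3]=5, slow++,fast++
slow=3 fast=6: a[fast]=5=a[slow] dup, fast++
slow=3 fast=7: a[fast]=9≠a[slow]=5 write a[4]=9, slow++,fast++
slow=4 fast=8: a[fast]=10≠a[slow]=9 write a[5]=10, slow++,fast++
slow=5 fast=9: a[fast]=12≠a[slow]=10 write a[6]=12, slow++,fast++
slow=6 fast=10: a[fast]=12=a[slow] dup, fast++
slow=6 fast=11: a[fast]=13≠a[slow]=12 write a[7]=13, slow++,fast++
slow=7 fast=12: a[fast]=14≠a[slow]=13 write a[8]=14, slow++,fast++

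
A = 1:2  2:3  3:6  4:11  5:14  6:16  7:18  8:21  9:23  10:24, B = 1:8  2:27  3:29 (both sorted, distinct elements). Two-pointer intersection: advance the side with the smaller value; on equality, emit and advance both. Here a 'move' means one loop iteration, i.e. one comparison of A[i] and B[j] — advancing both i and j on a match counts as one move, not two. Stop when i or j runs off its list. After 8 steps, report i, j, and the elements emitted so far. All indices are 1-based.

i=8, j=2, emitted=[]

[i=1,j=1] 2<8 → i++
[i=2,j=1] 3<8 → i++
[i=3,j=1] 6<8 → i++
[i=4,j=1] 11>8 → j++
[i=4,j=2] 11<27 → i++
[i=5,j=2] 14<27 → i++
[i=6,j=2] 16<27 → i++
[i=7,j=2] 18<27 → i++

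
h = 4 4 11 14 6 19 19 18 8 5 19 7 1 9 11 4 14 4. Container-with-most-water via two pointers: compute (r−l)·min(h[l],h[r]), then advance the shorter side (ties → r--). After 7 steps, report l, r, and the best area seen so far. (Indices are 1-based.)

l=4, r=14, best area=182

l=1 r=18: min(4,4)*17=68 best=68 *, r--
l=1 r=17: min(4,14)*16=64 best=68, l++
l=2 r=17: min(4,14)*15=60 best=68, l++
l=3 r=17: min(11,14)*14=154 best=154 *, l++
l=4 r=17: min(14,14)*13=182 best=182 *, r--
l=4 r=16: min(14,4)*12=48 best=182, r--
l=4 r=15: min(14,11)*11=121 best=182, r--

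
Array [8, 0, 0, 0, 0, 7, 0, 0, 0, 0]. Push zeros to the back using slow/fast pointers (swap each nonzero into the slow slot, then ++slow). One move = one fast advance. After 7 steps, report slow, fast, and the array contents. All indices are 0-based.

(s=0,f=0) a[fast]=8≠0 swap→a[0]=8 → slow++,fast++
(s=1,f=1) a[fast]=0 → fast++
(s=1,f=2) a[fast]=0 → fast++
(s=1,f=3) a[fast]=0 → fast++
(s=1,f=4) a[fast]=0 → fast++
(s=1,f=5) a[fast]=7≠0 swap→a[1]=7 → slow++,fast++
(s=2,f=6) a[fast]=0 → fast++

slow=2, fast=7, a=[8, 7, 0, 0, 0, 0, 0, 0, 0, 0]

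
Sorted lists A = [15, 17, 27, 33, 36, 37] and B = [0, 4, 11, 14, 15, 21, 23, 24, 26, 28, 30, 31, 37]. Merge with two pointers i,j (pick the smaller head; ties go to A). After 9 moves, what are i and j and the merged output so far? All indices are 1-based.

i=3, j=8, merged so far=[0, 4, 11, 14, 15, 15, 17, 21, 23]

[i=1,j=1] A[i]=15>B[j]=0 take 0 → j++
[i=1,j=2] A[i]=15>B[j]=4 take 4 → j++
[i=1,j=3] A[i]=15>B[j]=11 take 11 → j++
[i=1,j=4] A[i]=15>B[j]=14 take 14 → j++
[i=1,j=5] A[i]=15<=B[j]=15 take 15 → i++
[i=2,j=5] A[i]=17>B[j]=15 take 15 → j++
[i=2,j=6] A[i]=17<=B[j]=21 take 17 → i++
[i=3,j=6] A[i]=27>B[j]=21 take 21 → j++
[i=3,j=7] A[i]=27>B[j]=23 take 23 → j++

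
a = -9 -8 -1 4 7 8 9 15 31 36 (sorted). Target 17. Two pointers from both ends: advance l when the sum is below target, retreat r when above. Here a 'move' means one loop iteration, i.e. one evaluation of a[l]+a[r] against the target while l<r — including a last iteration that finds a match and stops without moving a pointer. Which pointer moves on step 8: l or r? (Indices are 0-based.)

l

l=0 r=9: -9+36=27 >17, r--
l=0 r=8: -9+31=22 >17, r--
l=0 r=7: -9+15=6 <17, l++
l=1 r=7: -8+15=7 <17, l++
l=2 r=7: -1+15=14 <17, l++
l=3 r=7: 4+15=19 >17, r--
l=3 r=6: 4+9=13 <17, l++
l=4 r=6: 7+9=16 <17, l++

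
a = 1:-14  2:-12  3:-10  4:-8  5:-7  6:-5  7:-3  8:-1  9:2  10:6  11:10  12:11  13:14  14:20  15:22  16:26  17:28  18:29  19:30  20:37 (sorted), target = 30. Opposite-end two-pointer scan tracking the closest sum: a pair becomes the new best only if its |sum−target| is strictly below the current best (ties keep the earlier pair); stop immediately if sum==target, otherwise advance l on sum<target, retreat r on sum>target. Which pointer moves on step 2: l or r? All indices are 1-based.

[1,20] -14+37=23 d=7 * → l++
[2,20] -12+37=25 d=5 * → l++

l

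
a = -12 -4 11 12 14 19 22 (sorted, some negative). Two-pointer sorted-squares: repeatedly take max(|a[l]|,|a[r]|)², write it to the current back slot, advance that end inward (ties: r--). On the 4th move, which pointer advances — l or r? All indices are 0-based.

l=0 r=6: |-12|<=|22| out[6]=484, r--
l=0 r=5: |-12|<=|19| out[5]=361, r--
l=0 r=4: |-12|<=|14| out[4]=196, r--
l=0 r=3: |-12|<=|12| out[3]=144, r--

r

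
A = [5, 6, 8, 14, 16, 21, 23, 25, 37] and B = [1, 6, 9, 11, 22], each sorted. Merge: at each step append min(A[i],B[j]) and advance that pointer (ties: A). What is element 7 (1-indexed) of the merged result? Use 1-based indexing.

i=1 j=1: A[i]=5>B[j]=1 take 1, j++
i=1 j=2: A[i]=5<=B[j]=6 take 5, i++
i=2 j=2: A[i]=6<=B[j]=6 take 6, i++
i=3 j=2: A[i]=8>B[j]=6 take 6, j++
i=3 j=3: A[i]=8<=B[j]=9 take 8, i++
i=4 j=3: A[i]=14>B[j]=9 take 9, j++
i=4 j=4: A[i]=14>B[j]=11 take 11, j++
i=4 j=5: A[i]=14<=B[j]=22 take 14, i++
i=5 j=5: A[i]=16<=B[j]=22 take 16, i++
i=6 j=5: A[i]=21<=B[j]=22 take 21, i++
i=7 j=5: A[i]=23>B[j]=22 take 22, j++
i=7 j=6: B done, take A[i]=23, i++
i=8 j=6: B done, take A[i]=25, i++
i=9 j=6: B done, take A[i]=37, i++

merged[7] = 11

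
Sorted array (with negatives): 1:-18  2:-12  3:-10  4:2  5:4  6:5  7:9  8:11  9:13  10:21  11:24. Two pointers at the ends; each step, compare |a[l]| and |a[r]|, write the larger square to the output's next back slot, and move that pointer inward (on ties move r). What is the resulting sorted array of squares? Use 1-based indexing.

[4, 16, 25, 81, 100, 121, 144, 169, 324, 441, 576]

[1,11] |-18|<=|24| out[11]=576 → r--
[1,10] |-18|<=|21| out[10]=441 → r--
[1,9] |-18|>|13| out[9]=324 → l++
[2,9] |-12|<=|13| out[8]=169 → r--
[2,8] |-12|>|11| out[7]=144 → l++
[3,8] |-10|<=|11| out[6]=121 → r--
[3,7] |-10|>|9| out[5]=100 → l++
[4,7] |2|<=|9| out[4]=81 → r--
[4,6] |2|<=|5| out[3]=25 → r--
[4,5] |2|<=|4| out[2]=16 → r--
[4,4] |2|<=|2| out[1]=4 → r--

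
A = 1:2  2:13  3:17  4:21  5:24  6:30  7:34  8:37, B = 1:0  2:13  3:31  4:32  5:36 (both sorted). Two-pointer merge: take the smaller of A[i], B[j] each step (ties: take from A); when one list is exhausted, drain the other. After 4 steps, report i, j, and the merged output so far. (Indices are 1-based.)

i=1 j=1: A[i]=2>B[j]=0 take 0, j++
i=1 j=2: A[i]=2<=B[j]=13 take 2, i++
i=2 j=2: A[i]=13<=B[j]=13 take 13, i++
i=3 j=2: A[i]=17>B[j]=13 take 13, j++

i=3, j=3, merged so far=[0, 2, 13, 13]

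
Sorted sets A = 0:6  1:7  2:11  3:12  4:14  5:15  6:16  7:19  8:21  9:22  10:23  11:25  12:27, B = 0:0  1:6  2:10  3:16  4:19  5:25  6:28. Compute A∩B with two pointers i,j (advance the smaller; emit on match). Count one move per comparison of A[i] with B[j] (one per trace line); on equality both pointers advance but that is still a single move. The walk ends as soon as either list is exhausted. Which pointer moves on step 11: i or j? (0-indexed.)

i

[i=0,j=0] 6>0 → j++
[i=0,j=1] 6==6 emit → i++,j++
[i=1,j=2] 7<10 → i++
[i=2,j=2] 11>10 → j++
[i=2,j=3] 11<16 → i++
[i=3,j=3] 12<16 → i++
[i=4,j=3] 14<16 → i++
[i=5,j=3] 15<16 → i++
[i=6,j=3] 16==16 emit → i++,j++
[i=7,j=4] 19==19 emit → i++,j++
[i=8,j=5] 21<25 → i++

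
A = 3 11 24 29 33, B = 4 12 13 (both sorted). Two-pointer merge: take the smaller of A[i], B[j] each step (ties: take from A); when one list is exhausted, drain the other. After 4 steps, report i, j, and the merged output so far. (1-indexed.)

i=3, j=3, merged so far=[3, 4, 11, 12]

i=1 j=1: A[i]=3<=B[j]=4 take 3, i++
i=2 j=1: A[i]=11>B[j]=4 take 4, j++
i=2 j=2: A[i]=11<=B[j]=12 take 11, i++
i=3 j=2: A[i]=24>B[j]=12 take 12, j++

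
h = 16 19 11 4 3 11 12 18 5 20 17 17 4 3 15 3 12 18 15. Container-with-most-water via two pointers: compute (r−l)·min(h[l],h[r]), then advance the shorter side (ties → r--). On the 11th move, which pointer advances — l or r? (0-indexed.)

l=0 r=18: min(16,15)*18=270 best=270 *, r--
l=0 r=17: min(16,18)*17=272 best=272 *, l++
l=1 r=17: min(19,18)*16=288 best=288 *, r--
l=1 r=16: min(19,12)*15=180 best=288, r--
l=1 r=15: min(19,3)*14=42 best=288, r--
l=1 r=14: min(19,15)*13=195 best=288, r--
l=1 r=13: min(19,3)*12=36 best=288, r--
l=1 r=12: min(19,4)*11=44 best=288, r--
l=1 r=11: min(19,17)*10=170 best=288, r--
l=1 r=10: min(19,17)*9=153 best=288, r--
l=1 r=9: min(19,20)*8=152 best=288, l++

l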